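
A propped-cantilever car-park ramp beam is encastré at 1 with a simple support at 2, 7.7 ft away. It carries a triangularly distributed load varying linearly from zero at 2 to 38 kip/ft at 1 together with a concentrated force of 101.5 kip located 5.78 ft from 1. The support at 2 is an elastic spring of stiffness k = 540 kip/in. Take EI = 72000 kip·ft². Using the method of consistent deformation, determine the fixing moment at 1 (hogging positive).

Choose R_2 as the redundant. The primary structure is the cantilever fixed at 1.
Downward deflection at the released point 2 due to the loads:
  triangular load, peak 38 at the fixed end: w₀L⁴/(30EI) = 4453/EI
  point load 101.5 at a = 5.78: Pa²(3L − a)/(6EI) = 9789/EI
  δ_0 = 14241/EI
Tip deflection under a unit load at 2: L³/(3EI) = 152.2/EI.
With EI = 72000 kip·ft²: δ_0 = 0.1978 ft and δ_{22} = 0.002114 ft/kip.
Compatibility — the spring shortens by R_2/k under the reaction it provides: δ_0 − R_2·δ_{22} = R_2/k. With 1/k = 1/(540×12) ft/kip = 0.000154 ft/kip, R_2 = δ_0 / (δ_{22} + 1/k) = 0.1978 / (0.002114 + 0.000154) = 87.22 kip.
Moment equilibrium about 1: M_1 = Σ(load moments about 1) − R_2·L = 962.2 − 87.22×7.7 = 290.6 kip·ft.

M_1 = 290.6 kip·ft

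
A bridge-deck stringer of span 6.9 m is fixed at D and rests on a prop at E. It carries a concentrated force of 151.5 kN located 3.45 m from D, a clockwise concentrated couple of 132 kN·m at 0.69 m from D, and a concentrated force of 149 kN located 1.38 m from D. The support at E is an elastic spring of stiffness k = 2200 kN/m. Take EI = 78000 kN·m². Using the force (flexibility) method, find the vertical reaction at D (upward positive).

R_D = 254.3 kN

Remove the prop at E; the released (primary) structure is a cantilever built in at D.
Free-end deflection of the primary structure under the applied loading (downward +):
  point load 151.5 at a = 3.45: Pa²(3L − a)/(6EI) = 5184/EI
  clockwise couple 132 at a = 0.69: M₀a(2L − a)/(2EI) = 597/EI
  point load 149 at a = 1.38: Pa²(3L − a)/(6EI) = 913.7/EI
  δ_0 = 6695/EI
Flexibility coefficient — unit upward force at E: δ_{EE} = L³/(3EI) = 109.5/EI.
With EI = 78000 kN·m²: δ_0 = 0.085833 m and δ_{EE} = 0.001404 m/kN.
Compatibility — the spring shortens by R_E/k under the reaction it provides: δ_0 − R_E·δ_{EE} = R_E/k. With 1/k = 0.000455 m/kN, R_E = δ_0 / (δ_{EE} + 1/k) = 0.085833 / (0.001404 + 0.000455) = 46.19 kN.
Vertical equilibrium: R_D = ΣP − R_E = 300.5 − 46.19 = 254.3 kN.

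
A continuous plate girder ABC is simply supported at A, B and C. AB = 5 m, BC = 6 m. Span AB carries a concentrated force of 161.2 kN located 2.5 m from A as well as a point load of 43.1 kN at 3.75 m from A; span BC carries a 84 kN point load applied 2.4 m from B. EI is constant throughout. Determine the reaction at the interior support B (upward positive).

Insert a hinge at B; M_B is the redundant, and each span becomes simply supported.
Discontinuity in slope at B on the released structure — sum the simple-span end rotations:
  span AB: point load 161.2 at a = 2.5: Pab(L + a)/(6LEI) = 251.9/EI
  span AB: point load 43.1 at a = 3.75: Pab(L + a)/(6LEI) = 58.93/EI
  span BC: point load 84 at a = 2.4: Pab(L + b)/(6LEI) = 193.5/EI
  relative rotation θ_0 = (310.8 + 193.5)/EI = 504.3/EI
A unit hogging moment at B produces rotation L₁/(3EI) + L₂/(3EI) = 3.667/EI.
Slope continuity at B: θ_0 = M_B·3.667/EI, so M_B = 504.3/3.667 = 137.5 kN·m (hogging).
Span AB, ΣM about A with M_B applied at B: R_B^{AB}·5 = 564.6 + 137.5, so R_B^{AB} = 140.4 kN and R_A = 204.3 − 140.4 = 63.87 kN.
Span BC, ΣM about C: R_B^{BC}·6 = 302.4 + 137.5, so R_B^{BC} = 73.32 kN and R_C = 84 − 73.32 = 10.68 kN.
R_B = 140.4 + 73.32 = 213.8 kN.

R_B = 213.8 kN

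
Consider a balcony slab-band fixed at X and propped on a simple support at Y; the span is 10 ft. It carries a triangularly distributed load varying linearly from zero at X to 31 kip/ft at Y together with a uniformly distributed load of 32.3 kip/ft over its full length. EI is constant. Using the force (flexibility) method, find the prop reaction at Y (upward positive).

Release the roller at Y. Primary structure: cantilever fixed at X.
Primary-structure tip deflection at Y by superposition:
  triangular load, peak 31 at the free end: 11w₀L⁴/(120EI) = 28417/EI
  UDL 32.3: wL⁴/(8EI) = 40375/EI
  δ_0 = 68792/EI
Flexibility coefficient — unit upward force at Y: δ_{YY} = L³/(3EI) = 333.3/EI.
The prop prevents deflection at Y: R_Y = δ_0/δ_{YY} = 68792/333.3 = 206.4 kip.

R_Y = 206.4 kip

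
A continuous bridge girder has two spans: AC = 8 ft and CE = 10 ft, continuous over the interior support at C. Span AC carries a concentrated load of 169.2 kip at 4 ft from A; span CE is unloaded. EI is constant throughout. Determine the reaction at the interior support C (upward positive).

R_C = 110 kip

Release continuity at C by inserting a hinge; the redundant is the internal moment M_C. The primary structure is two simply-supported spans AC and CE.
Rotations at C on the released spans (each span's end-slope, ×1/EI):
  span AC: point load 169.2 at a = 4: Pab(L + a)/(6LEI) = 676.8/EI
  relative rotation θ_0 = (676.8 + 0)/EI = 676.8/EI
A unit hogging moment at C produces rotation L₁/(3EI) + L₂/(3EI) = 6/EI.
Compatibility: M_C·(L₁+L₂)/(3EI) = θ_0, giving M_C = 112.8 kip·ft (hogging).
Span AC, ΣM about A with M_C applied at C: R_C^{AC}·8 = 676.8 + 112.8, so R_C^{AC} = 98.7 kip and R_A = 169.2 − 98.7 = 70.5 kip.
Span CE, ΣM about E: R_C^{CE}·10 = 0 + 112.8, so R_C^{CE} = 11.28 kip and R_E = 0 − 11.28 = -11.28 kip.
R_C = 98.7 + 11.28 = 110 kip.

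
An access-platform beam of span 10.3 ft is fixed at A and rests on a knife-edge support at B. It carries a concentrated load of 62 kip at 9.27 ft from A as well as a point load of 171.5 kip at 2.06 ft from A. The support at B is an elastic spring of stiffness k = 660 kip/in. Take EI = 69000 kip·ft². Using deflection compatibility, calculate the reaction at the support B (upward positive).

Take the reaction at B as the redundant and release it; the primary structure is a cantilever fixed at A.
Deflection at B on the released cantilever, summing each load's contribution:
  point load 62 at a = 9.27: Pa²(3L − a)/(6EI) = 19207/EI
  point load 171.5 at a = 2.06: Pa²(3L − a)/(6EI) = 3498/EI
  δ_0 = 22705/EI
Tip deflection under a unit load at B: L³/(3EI) = 364.2/EI.
With EI = 69000 kip·ft²: δ_0 = 0.32906 ft and δ_{BB} = 0.005279 ft/kip.
Compatibility — the spring shortens by R_B/k under the reaction it provides: δ_0 − R_B·δ_{BB} = R_B/k. With 1/k = 1/(660×12) ft/kip = 0.000126 ft/kip, R_B = δ_0 / (δ_{BB} + 1/k) = 0.32906 / (0.005279 + 0.000126) = 60.88 kip.

R_B = 60.88 kip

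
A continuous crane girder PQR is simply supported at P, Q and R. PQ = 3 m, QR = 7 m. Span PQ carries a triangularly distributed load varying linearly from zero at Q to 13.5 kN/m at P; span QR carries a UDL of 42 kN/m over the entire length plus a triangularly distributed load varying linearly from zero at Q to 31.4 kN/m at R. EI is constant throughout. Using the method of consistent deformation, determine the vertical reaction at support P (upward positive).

R_P = -68.18 kN

Release continuity at Q by inserting a hinge; the redundant is the internal moment M_Q. The primary structure is two simply-supported spans PQ and QR.
End slopes at the hinge Q, treating each span as simply supported:
  span PQ: triangular load, peak 13.5: 7w₀L³/(360EI) = 7.088/EI
  span QR: UDL 42: wL³/(24EI) = 600.2/EI
  span QR: triangular load, peak 31.4: 7w₀L³/(360EI) = 209.4/EI
  relative rotation θ_0 = (7.088 + 809.7)/EI = 816.8/EI
A unit hogging moment at Q produces rotation L₁/(3EI) + L₂/(3EI) = 3.333/EI.
Slope continuity at Q: θ_0 = M_Q·3.333/EI, so M_Q = 816.8/3.333 = 245 kN·m (hogging).
Span PQ, ΣM about P with M_Q applied at Q: R_Q^{PQ}·3 = 20.25 + 245, so R_Q^{PQ} = 88.43 kN and R_P = 20.25 − 88.43 = -68.18 kN.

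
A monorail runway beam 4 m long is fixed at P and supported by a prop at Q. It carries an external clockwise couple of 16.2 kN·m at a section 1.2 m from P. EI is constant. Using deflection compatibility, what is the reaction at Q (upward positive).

R_Q = 3.098 kN

Take the reaction at Q as the redundant and release it; the primary structure is a cantilever fixed at P.
Primary-structure tip deflection at Q by superposition:
  clockwise couple 16.2 at a = 1.2: M₀a(2L − a)/(2EI) = 66.1/EI
Tip deflection under a unit load at Q: L³/(3EI) = 21.33/EI.
Compatibility at Q: δ_0 − R_Q·δ_{QQ} = 0, so R_Q = 66.1/21.33 = 3.098 kN.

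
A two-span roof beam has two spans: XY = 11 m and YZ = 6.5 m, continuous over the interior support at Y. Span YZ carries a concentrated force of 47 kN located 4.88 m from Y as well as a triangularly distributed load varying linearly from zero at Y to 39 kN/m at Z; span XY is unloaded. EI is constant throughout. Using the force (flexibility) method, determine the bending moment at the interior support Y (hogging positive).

M_Y = 48.96 kN·m

Take M_Y as the redundant. Released structure: two simple spans XY and YZ with a hinge at Y.
End slopes at the hinge Y, treating each span as simply supported:
  span YZ: point load 47 at a = 4.88: Pab(L + b)/(6LEI) = 77.36/EI
  span YZ: triangular load, peak 39: 7w₀L³/(360EI) = 208.3/EI
  relative rotation θ_0 = (0 + 285.6)/EI = 285.6/EI
A unit hogging moment at Y produces rotation L₁/(3EI) + L₂/(3EI) = 5.833/EI.
Compatibility: M_Y·(L₁+L₂)/(3EI) = θ_0, giving M_Y = 48.96 kN·m (hogging).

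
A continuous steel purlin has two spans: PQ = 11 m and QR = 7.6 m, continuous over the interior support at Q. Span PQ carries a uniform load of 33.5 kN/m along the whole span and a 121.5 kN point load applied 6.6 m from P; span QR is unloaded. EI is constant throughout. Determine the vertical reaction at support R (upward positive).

Release continuity at Q by inserting a hinge; the redundant is the internal moment M_Q. The primary structure is two simply-supported spans PQ and QR.
End slopes at the hinge Q, treating each span as simply supported:
  span PQ: UDL 33.5: wL³/(24EI) = 1858/EI
  span PQ: point load 121.5 at a = 6.6: Pab(L + a)/(6LEI) = 940.9/EI
  relative rotation θ_0 = (2799 + 0)/EI = 2799/EI
A unit hogging moment at Q produces rotation L₁/(3EI) + L₂/(3EI) = 6.2/EI.
Compatibility: M_Q·(L₁+L₂)/(3EI) = θ_0, giving M_Q = 451.4 kN·m (hogging).
Span QR, ΣM about R: R_Q^{QR}·7.6 = 0 + 451.4, so R_Q^{QR} = 59.4 kN and R_R = 0 − 59.4 = -59.4 kN.

R_R = -59.4 kN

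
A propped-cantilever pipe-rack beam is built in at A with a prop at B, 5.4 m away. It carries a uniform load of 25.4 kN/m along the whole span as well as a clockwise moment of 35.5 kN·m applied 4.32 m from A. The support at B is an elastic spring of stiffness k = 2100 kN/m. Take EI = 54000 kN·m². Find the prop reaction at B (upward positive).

Choose R_B as the redundant. The primary structure is the cantilever fixed at A.
Primary-structure tip deflection at B by superposition:
  UDL 25.4: wL⁴/(8EI) = 2700/EI
  clockwise couple 35.5 at a = 4.32: M₀a(2L − a)/(2EI) = 496.9/EI
  δ_0 = 3197/EI
Tip deflection under a unit load at B: L³/(3EI) = 52.49/EI.
With EI = 54000 kN·m²: δ_0 = 0.059196 m and δ_{BB} = 0.000972 m/kN.
Compatibility — the spring shortens by R_B/k under the reaction it provides: δ_0 − R_B·δ_{BB} = R_B/k. With 1/k = 0.000476 m/kN, R_B = δ_0 / (δ_{BB} + 1/k) = 0.059196 / (0.000972 + 0.000476) = 40.88 kN.

R_B = 40.88 kN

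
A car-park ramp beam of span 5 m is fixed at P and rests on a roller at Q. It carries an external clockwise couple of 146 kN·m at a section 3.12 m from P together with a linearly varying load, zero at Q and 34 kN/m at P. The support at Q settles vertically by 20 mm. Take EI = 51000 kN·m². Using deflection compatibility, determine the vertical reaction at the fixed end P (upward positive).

Remove the prop at Q; the released (primary) structure is a cantilever built in at P.
Primary-structure tip deflection at Q by superposition:
  clockwise couple 146 at a = 3.12: M₀a(2L − a)/(2EI) = 1567/EI
  triangular load, peak 34 at the fixed end: w₀L⁴/(30EI) = 708.3/EI
  δ_0 = 2275/EI
Tip deflection under a unit load at Q: L³/(3EI) = 41.67/EI.
With EI = 51000 kN·m²: δ_0 = 0.044614 m and δ_{QQ} = 0.000817 m/kN.
Compatibility — the beam at Q must follow the support down by 0.02 m: δ_0 − R_Q·δ_{QQ} = 0.02, so R_Q = (0.044614 − 0.02)/0.000817 = 30.13 kN.
Vertical equilibrium: R_P = ΣP − R_Q = 85 − 30.13 = 54.87 kN.

R_P = 54.87 kN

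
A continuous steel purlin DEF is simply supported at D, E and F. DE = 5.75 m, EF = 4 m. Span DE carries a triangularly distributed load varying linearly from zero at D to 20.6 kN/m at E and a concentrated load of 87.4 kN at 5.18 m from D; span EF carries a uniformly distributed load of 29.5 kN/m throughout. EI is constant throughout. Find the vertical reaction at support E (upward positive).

R_E = 209.5 kN

Take M_E as the redundant. Released structure: two simple spans DE and EF with a hinge at E.
Rotations at E on the released spans (each span's end-slope, ×1/EI):
  span DE: triangular load, peak 20.6: w₀L³/(45EI) = 87.03/EI
  span DE: point load 87.4 at a = 5.18: Pab(L + a)/(6LEI) = 81.76/EI
  span EF: UDL 29.5: wL³/(24EI) = 78.67/EI
  relative rotation θ_0 = (168.8 + 78.67)/EI = 247.5/EI
A unit hogging moment at E produces rotation L₁/(3EI) + L₂/(3EI) = 3.25/EI.
Slope continuity at E: θ_0 = M_E·3.25/EI, so M_E = 247.5/3.25 = 76.14 kN·m (hogging).
Span DE, ΣM about D with M_E applied at E: R_E^{DE}·5.75 = 679.8 + 76.14, so R_E^{DE} = 131.5 kN and R_D = 146.6 − 131.5 = 15.16 kN.
Span EF, ΣM about F: R_E^{EF}·4 = 236 + 76.14, so R_E^{EF} = 78.03 kN and R_F = 118 − 78.03 = 39.97 kN.
R_E = 131.5 + 78.03 = 209.5 kN.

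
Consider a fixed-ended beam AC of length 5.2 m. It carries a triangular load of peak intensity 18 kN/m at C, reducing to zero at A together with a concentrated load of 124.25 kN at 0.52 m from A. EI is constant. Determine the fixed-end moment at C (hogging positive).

Release both end moments; the primary structure is a simply-supported span AC with redundants M_A and M_C.
Simple-span end rotations at A and C under the given loads:
  at A: triangular load, peak 18: 7w₀L³/(360EI) = 49.21/EI
  at C: triangular load, peak 18: w₀L³/(45EI) = 56.24/EI
  at A: point load 124.25 at a = 0.52: Pab(L + b)/(6LEI) = 95.75/EI
  at C: point load 124.25 at a = 0.52: Pab(L + a)/(6LEI) = 55.44/EI
  θ_A0 = 145/EI,  θ_C0 = 111.7/EI
Flexibility coefficients: a unit moment at one end gives L/(3EI) there and L/(6EI) at the far end, so f₁₁ = f₂₂ = 1.733/EI and f₁₂ = f₂₁ = 0.8667/EI.
Compatibility — zero rotation at each built-in end:
  1.733 M_A + 0.8667 M_C = 145
  0.8667 M_A + 1.733 M_C = 111.7
Solving the pair gives M_A = 68.56 kN·m and M_C = 30.15 kN·m (hogging).

M_C = 30.15 kN·m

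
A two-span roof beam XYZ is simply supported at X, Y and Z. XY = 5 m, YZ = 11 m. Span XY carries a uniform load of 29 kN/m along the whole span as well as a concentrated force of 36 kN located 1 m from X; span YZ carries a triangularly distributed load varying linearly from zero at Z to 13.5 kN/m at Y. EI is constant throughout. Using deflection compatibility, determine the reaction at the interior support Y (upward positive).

R_Y = 160.8 kN

Insert a hinge at Y; M_Y is the redundant, and each span becomes simply supported.
End slopes at the hinge Y, treating each span as simply supported:
  span XY: UDL 29: wL³/(24EI) = 151/EI
  span XY: point load 36 at a = 1: Pab(L + a)/(6LEI) = 28.8/EI
  span YZ: triangular load, peak 13.5: w₀L³/(45EI) = 399.3/EI
  relative rotation θ_0 = (179.8 + 399.3)/EI = 579.1/EI
A unit hogging moment at Y produces rotation L₁/(3EI) + L₂/(3EI) = 5.333/EI.
Slope continuity at Y: θ_0 = M_Y·5.333/EI, so M_Y = 579.1/5.333 = 108.6 kN·m (hogging).
Span XY, ΣM about X with M_Y applied at Y: R_Y^{XY}·5 = 398.5 + 108.6, so R_Y^{XY} = 101.4 kN and R_X = 181 − 101.4 = 79.58 kN.
Span YZ, ΣM about Z: R_Y^{YZ}·11 = 544.5 + 108.6, so R_Y^{YZ} = 59.37 kN and R_Z = 74.25 − 59.37 = 14.88 kN.
R_Y = 101.4 + 59.37 = 160.8 kN.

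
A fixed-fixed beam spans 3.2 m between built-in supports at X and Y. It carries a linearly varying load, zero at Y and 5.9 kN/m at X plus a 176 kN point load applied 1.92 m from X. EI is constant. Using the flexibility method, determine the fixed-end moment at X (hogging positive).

Take the two fixed-end moments M_X, M_Y as redundants; the released structure is the simple span XY.
End rotations of the released simple span under the applied load (×1/EI):
  at X: triangular load, peak 5.9: w₀L³/(45EI) = 4.296/EI
  at Y: triangular load, peak 5.9: 7w₀L³/(360EI) = 3.759/EI
  at X: point load 176 at a = 1.92: Pab(L + b)/(6LEI) = 100.9/EI
  at Y: point load 176 at a = 1.92: Pab(L + a)/(6LEI) = 115.3/EI
  θ_X0 = 105.2/EI,  θ_Y0 = 119.1/EI
Flexibility coefficients: a unit moment at one end gives L/(3EI) there and L/(6EI) at the far end, so f₁₁ = f₂₂ = 1.067/EI and f₁₂ = f₂₁ = 0.5333/EI.
Compatibility — zero rotation at each built-in end:
  1.067 M_X + 0.5333 M_Y = 105.2
  0.5333 M_X + 1.067 M_Y = 119.1
Solving the pair gives M_X = 57.09 kN·m and M_Y = 83.11 kN·m (hogging).

M_X = 57.09 kN·m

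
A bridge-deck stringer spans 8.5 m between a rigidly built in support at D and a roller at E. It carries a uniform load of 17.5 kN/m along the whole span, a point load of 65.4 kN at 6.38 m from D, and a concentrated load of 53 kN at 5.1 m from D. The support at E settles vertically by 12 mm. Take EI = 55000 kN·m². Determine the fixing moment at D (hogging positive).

Choose R_E as the redundant. The primary structure is the cantilever fixed at D.
Downward deflection at the released point E due to the loads:
  UDL 17.5: wL⁴/(8EI) = 11419/EI
  point load 65.4 at a = 6.38: Pa²(3L − a)/(6EI) = 8483/EI
  point load 53 at a = 5.1: Pa²(3L − a)/(6EI) = 4687/EI
  δ_0 = 24589/EI
Tip deflection under a unit load at E: L³/(3EI) = 204.7/EI.
With EI = 55000 kN·m²: δ_0 = 0.44707 m and δ_{EE} = 0.003722 m/kN.
Compatibility — the beam at E must follow the support down by 0.012 m: δ_0 − R_E·δ_{EE} = 0.012, so R_E = (0.44707 − 0.012)/0.003722 = 116.9 kN.
Moment equilibrium about D: M_D = Σ(load moments about D) − R_E·L = 1320 − 116.9×8.5 = 326.1 kN·m.

M_D = 326.1 kN·m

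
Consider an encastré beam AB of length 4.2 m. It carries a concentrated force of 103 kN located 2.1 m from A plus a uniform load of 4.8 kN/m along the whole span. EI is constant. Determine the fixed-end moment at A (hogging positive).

Release both end moments; the primary structure is a simply-supported span AB with redundants M_A and M_B.
On the primary (simply-supported) span, the end slopes from the loading are:
  at A: point load 103 at a = 2.1: Pab(L + b)/(6LEI) = 113.6/EI
  at B: point load 103 at a = 2.1: Pab(L + a)/(6LEI) = 113.6/EI
  at A: UDL 4.8: wL³/(24EI) = 14.82/EI
  at B: UDL 4.8: wL³/(24EI) = 14.82/EI
  θ_A0 = 128.4/EI,  θ_B0 = 128.4/EI
Flexibility coefficients: a unit moment at one end gives L/(3EI) there and L/(6EI) at the far end, so f₁₁ = f₂₂ = 1.4/EI and f₁₂ = f₂₁ = 0.7/EI.
Compatibility — zero rotation at each built-in end:
  1.4 M_A + 0.7 M_B = 128.4
  0.7 M_A + 1.4 M_B = 128.4
Solving the pair gives M_A = 61.13 kN·m and M_B = 61.13 kN·m (hogging).

M_A = 61.13 kN·m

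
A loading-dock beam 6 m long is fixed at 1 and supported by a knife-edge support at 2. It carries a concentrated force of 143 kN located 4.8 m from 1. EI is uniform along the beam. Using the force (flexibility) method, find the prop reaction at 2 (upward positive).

Take the reaction at 2 as the redundant and release it; the primary structure is a cantilever fixed at 1.
Deflection at 2 on the released cantilever, summing each load's contribution:
  point load 143 at a = 4.8: Pa²(3L − a)/(6EI) = 7248/EI
Tip deflection under a unit load at 2: L³/(3EI) = 72/EI.
The prop prevents deflection at 2: R_2 = δ_0/δ_{22} = 7248/72 = 100.7 kN.

R_2 = 100.7 kN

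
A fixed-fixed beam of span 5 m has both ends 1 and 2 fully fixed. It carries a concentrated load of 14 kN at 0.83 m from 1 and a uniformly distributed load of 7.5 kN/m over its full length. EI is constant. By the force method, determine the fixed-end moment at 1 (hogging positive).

M_1 = 23.71 kN·m

Release both end moments; the primary structure is a simply-supported span 12 with redundants M_1 and M_2.
Simple-span end rotations at 1 and 2 under the given loads:
  at 1: point load 14 at a = 0.83: Pab(L + b)/(6LEI) = 14.81/EI
  at 2: point load 14 at a = 0.83: Pab(L + a)/(6LEI) = 9.416/EI
  at 1: UDL 7.5: wL³/(24EI) = 39.06/EI
  at 2: UDL 7.5: wL³/(24EI) = 39.06/EI
  θ_10 = 53.87/EI,  θ_20 = 48.48/EI
Flexibility coefficients: a unit moment at one end gives L/(3EI) there and L/(6EI) at the far end, so f₁₁ = f₂₂ = 1.667/EI and f₁₂ = f₂₁ = 0.8333/EI.
Compatibility — zero rotation at each built-in end:
  1.667 M_1 + 0.8333 M_2 = 53.87
  0.8333 M_1 + 1.667 M_2 = 48.48
Solving the pair gives M_1 = 23.71 kN·m and M_2 = 17.23 kN·m (hogging).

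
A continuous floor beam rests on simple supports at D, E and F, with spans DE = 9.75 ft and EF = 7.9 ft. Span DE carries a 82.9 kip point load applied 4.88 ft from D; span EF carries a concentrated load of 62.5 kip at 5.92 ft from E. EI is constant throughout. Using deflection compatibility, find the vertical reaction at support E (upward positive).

Release continuity at E by inserting a hinge; the redundant is the internal moment M_E. The primary structure is two simply-supported spans DE and EF.
Rotations at E on the released spans (each span's end-slope, ×1/EI):
  span DE: point load 82.9 at a = 4.88: Pab(L + a)/(6LEI) = 492.7/EI
  span EF: point load 62.5 at a = 5.92: Pab(L + b)/(6LEI) = 152.7/EI
  relative rotation θ_0 = (492.7 + 152.7)/EI = 645.4/EI
A unit hogging moment at E produces rotation L₁/(3EI) + L₂/(3EI) = 5.883/EI.
Slope continuity at E: θ_0 = M_E·5.883/EI, so M_E = 645.4/5.883 = 109.7 kip·ft (hogging).
Span DE, ΣM about D with M_E applied at E: R_E^{DE}·9.75 = 404.6 + 109.7, so R_E^{DE} = 52.74 kip and R_D = 82.9 − 52.74 = 30.16 kip.
Span EF, ΣM about F: R_E^{EF}·7.9 = 123.8 + 109.7, so R_E^{EF} = 29.55 kip and R_F = 62.5 − 29.55 = 32.95 kip.
R_E = 52.74 + 29.55 = 82.29 kip.

R_E = 82.29 kip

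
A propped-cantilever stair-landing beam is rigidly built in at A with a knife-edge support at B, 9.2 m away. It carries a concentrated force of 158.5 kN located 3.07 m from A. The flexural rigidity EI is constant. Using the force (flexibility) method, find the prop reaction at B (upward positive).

Remove the prop at B; the released (primary) structure is a cantilever built in at A.
Primary-structure tip deflection at B by superposition:
  point load 158.5 at a = 3.07: Pa²(3L − a)/(6EI) = 6107/EI
Flexibility coefficient — unit upward force at B: δ_{BB} = L³/(3EI) = 259.6/EI.
Compatibility at B: δ_0 − R_B·δ_{BB} = 0, so R_B = 6107/259.6 = 23.53 kN.

R_B = 23.53 kN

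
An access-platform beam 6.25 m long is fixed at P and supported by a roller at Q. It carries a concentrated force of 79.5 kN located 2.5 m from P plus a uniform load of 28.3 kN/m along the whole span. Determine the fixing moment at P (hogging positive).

Choose R_Q as the redundant. The primary structure is the cantilever fixed at P.
Deflection at Q on the released cantilever, summing each load's contribution:
  point load 79.5 at a = 2.5: Pa²(3L − a)/(6EI) = 1346/EI
  UDL 28.3: wL⁴/(8EI) = 5398/EI
  δ_0 = 6743/EI
Flexibility coefficient — unit upward force at Q: δ_{QQ} = L³/(3EI) = 81.38/EI.
The prop prevents deflection at Q: R_Q = δ_0/δ_{QQ} = 6743/81.38 = 82.86 kN.
Moment equilibrium about P: M_P = Σ(load moments about P) − R_Q·L = 751.5 − 82.86×6.25 = 233.6 kN·m.

M_P = 233.6 kN·m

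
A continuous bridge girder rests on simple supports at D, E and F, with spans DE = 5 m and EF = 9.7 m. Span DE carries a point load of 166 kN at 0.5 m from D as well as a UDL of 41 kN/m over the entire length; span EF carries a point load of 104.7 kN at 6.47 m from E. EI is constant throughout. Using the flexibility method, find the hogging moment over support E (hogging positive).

M_E = 156.8 kN·m

Release continuity at E by inserting a hinge; the redundant is the internal moment M_E. The primary structure is two simply-supported spans DE and EF.
Rotations at E on the released spans (each span's end-slope, ×1/EI):
  span DE: point load 166 at a = 0.5: Pab(L + a)/(6LEI) = 68.47/EI
  span DE: UDL 41: wL³/(24EI) = 213.5/EI
  span EF: point load 104.7 at a = 6.47: Pab(L + b)/(6LEI) = 486.1/EI
  relative rotation θ_0 = (282 + 486.1)/EI = 768.1/EI
A unit hogging moment at E produces rotation L₁/(3EI) + L₂/(3EI) = 4.9/EI.
Compatibility: M_E·(L₁+L₂)/(3EI) = θ_0, giving M_E = 156.8 kN·m (hogging).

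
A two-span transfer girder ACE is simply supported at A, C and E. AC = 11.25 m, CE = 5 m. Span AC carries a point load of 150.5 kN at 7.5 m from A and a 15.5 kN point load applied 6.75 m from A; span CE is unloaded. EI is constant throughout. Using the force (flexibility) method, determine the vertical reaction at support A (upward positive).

R_A = 35.01 kN

Take M_C as the redundant. Released structure: two simple spans AC and CE with a hinge at C.
Rotations at C on the released spans (each span's end-slope, ×1/EI):
  span AC: point load 150.5 at a = 7.5: Pab(L + a)/(6LEI) = 1176/EI
  span AC: point load 15.5 at a = 6.75: Pab(L + a)/(6LEI) = 125.5/EI
  relative rotation θ_0 = (1301 + 0)/EI = 1301/EI
A unit hogging moment at C produces rotation L₁/(3EI) + L₂/(3EI) = 5.417/EI.
Slope continuity at C: θ_0 = M_C·5.417/EI, so M_C = 1301/5.417 = 240.2 kN·m (hogging).
Span AC, ΣM about A with M_C applied at C: R_C^{AC}·11.25 = 1233 + 240.2, so R_C^{AC} = 131 kN and R_A = 166 − 131 = 35.01 kN.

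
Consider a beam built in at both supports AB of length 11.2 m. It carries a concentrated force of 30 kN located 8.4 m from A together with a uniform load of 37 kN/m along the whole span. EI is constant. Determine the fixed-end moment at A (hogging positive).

Take the two fixed-end moments M_A, M_B as redundants; the released structure is the simple span AB.
On the primary (simply-supported) span, the end slopes from the loading are:
  at A: point load 30 at a = 8.4: Pab(L + b)/(6LEI) = 147/EI
  at B: point load 30 at a = 8.4: Pab(L + a)/(6LEI) = 205.8/EI
  at A: UDL 37: wL³/(24EI) = 2166/EI
  at B: UDL 37: wL³/(24EI) = 2166/EI
  θ_A0 = 2313/EI,  θ_B0 = 2372/EI
Flexibility coefficients: a unit moment at one end gives L/(3EI) there and L/(6EI) at the far end, so f₁₁ = f₂₂ = 3.733/EI and f₁₂ = f₂₁ = 1.867/EI.
Compatibility — zero rotation at each built-in end:
  3.733 M_A + 1.867 M_B = 2313
  1.867 M_A + 3.733 M_B = 2372
Solving the pair gives M_A = 402.5 kN·m and M_B = 434 kN·m (hogging).

M_A = 402.5 kN·m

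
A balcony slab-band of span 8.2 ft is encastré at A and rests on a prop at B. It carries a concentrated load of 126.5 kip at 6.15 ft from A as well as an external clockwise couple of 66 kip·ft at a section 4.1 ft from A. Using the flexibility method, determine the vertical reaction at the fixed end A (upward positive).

R_A = 37.39 kip

Take the reaction at B as the redundant and release it; the primary structure is a cantilever fixed at A.
Primary-structure tip deflection at B by superposition:
  point load 126.5 at a = 6.15: Pa²(3L − a)/(6EI) = 14712/EI
  clockwise couple 66 at a = 4.1: M₀a(2L − a)/(2EI) = 1664/EI
  δ_0 = 16377/EI
Flexibility coefficient — unit upward force at B: δ_{BB} = L³/(3EI) = 183.8/EI.
Compatibility at B: δ_0 − R_B·δ_{BB} = 0, so R_B = 16377/183.8 = 89.11 kip.
Vertical equilibrium: R_A = ΣP − R_B = 126.5 − 89.11 = 37.39 kip.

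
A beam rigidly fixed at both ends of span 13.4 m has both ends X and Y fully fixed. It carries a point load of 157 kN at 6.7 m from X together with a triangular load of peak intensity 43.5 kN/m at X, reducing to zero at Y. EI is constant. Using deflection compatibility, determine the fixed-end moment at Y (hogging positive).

M_Y = 523.3 kN·m

Take the two fixed-end moments M_X, M_Y as redundants; the released structure is the simple span XY.
End rotations of the released simple span under the applied load (×1/EI):
  at X: point load 157 at a = 6.7: Pab(L + b)/(6LEI) = 1762/EI
  at Y: point load 157 at a = 6.7: Pab(L + a)/(6LEI) = 1762/EI
  at X: triangular load, peak 43.5: w₀L³/(45EI) = 2326/EI
  at Y: triangular load, peak 43.5: 7w₀L³/(360EI) = 2035/EI
  θ_X0 = 4088/EI,  θ_Y0 = 3797/EI
Flexibility coefficients: a unit moment at one end gives L/(3EI) there and L/(6EI) at the far end, so f₁₁ = f₂₂ = 4.467/EI and f₁₂ = f₂₁ = 2.233/EI.
Compatibility — zero rotation at each built-in end:
  4.467 M_X + 2.233 M_Y = 4088
  2.233 M_X + 4.467 M_Y = 3797
Solving the pair gives M_X = 653.5 kN·m and M_Y = 523.3 kN·m (hogging).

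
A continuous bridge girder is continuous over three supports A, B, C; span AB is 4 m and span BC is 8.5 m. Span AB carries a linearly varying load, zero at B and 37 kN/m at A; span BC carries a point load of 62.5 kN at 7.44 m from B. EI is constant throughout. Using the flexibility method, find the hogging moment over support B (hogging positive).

Release continuity at B by inserting a hinge; the redundant is the internal moment M_B. The primary structure is two simply-supported spans AB and BC.
Rotations at B on the released spans (each span's end-slope, ×1/EI):
  span AB: triangular load, peak 37: 7w₀L³/(360EI) = 46.04/EI
  span BC: point load 62.5 at a = 7.44: Pab(L + b)/(6LEI) = 92.39/EI
  relative rotation θ_0 = (46.04 + 92.39)/EI = 138.4/EI
A unit hogging moment at B produces rotation L₁/(3EI) + L₂/(3EI) = 4.167/EI.
Slope continuity at B: θ_0 = M_B·4.167/EI, so M_B = 138.4/4.167 = 33.23 kN·m (hogging).

M_B = 33.23 kN·m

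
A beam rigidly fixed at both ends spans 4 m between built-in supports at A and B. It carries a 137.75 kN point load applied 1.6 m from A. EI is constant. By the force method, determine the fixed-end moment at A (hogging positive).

Release both end moments; the primary structure is a simply-supported span AB with redundants M_A and M_B.
Simple-span end rotations at A and B under the given loads:
  at A: point load 137.75 at a = 1.6: Pab(L + b)/(6LEI) = 141.1/EI
  at B: point load 137.75 at a = 1.6: Pab(L + a)/(6LEI) = 123.4/EI
  θ_A0 = 141.1/EI,  θ_B0 = 123.4/EI
Flexibility coefficients: a unit moment at one end gives L/(3EI) there and L/(6EI) at the far end, so f₁₁ = f₂₂ = 1.333/EI and f₁₂ = f₂₁ = 0.6667/EI.
Compatibility — zero rotation at each built-in end:
  1.333 M_A + 0.6667 M_B = 141.1
  0.6667 M_A + 1.333 M_B = 123.4
Solving the pair gives M_A = 79.34 kN·m and M_B = 52.9 kN·m (hogging).

M_A = 79.34 kN·m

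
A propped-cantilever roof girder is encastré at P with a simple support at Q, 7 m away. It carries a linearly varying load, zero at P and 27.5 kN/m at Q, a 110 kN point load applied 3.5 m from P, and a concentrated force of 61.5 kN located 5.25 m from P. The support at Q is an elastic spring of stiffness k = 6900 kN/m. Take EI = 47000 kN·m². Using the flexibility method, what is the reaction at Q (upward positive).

R_Q = 119.1 kN

Take the reaction at Q as the redundant and release it; the primary structure is a cantilever fixed at P.
Primary-structure tip deflection at Q by superposition:
  triangular load, peak 27.5 at the free end: 11w₀L⁴/(120EI) = 6053/EI
  point load 110 at a = 3.5: Pa²(3L − a)/(6EI) = 3930/EI
  point load 61.5 at a = 5.25: Pa²(3L − a)/(6EI) = 4450/EI
  δ_0 = 14432/EI
Flexibility coefficient — unit upward force at Q: δ_{QQ} = L³/(3EI) = 114.3/EI.
With EI = 47000 kN·m²: δ_0 = 0.30707 m and δ_{QQ} = 0.002433 m/kN.
Compatibility — the spring shortens by R_Q/k under the reaction it provides: δ_0 − R_Q·δ_{QQ} = R_Q/k. With 1/k = 0.000145 m/kN, R_Q = δ_0 / (δ_{QQ} + 1/k) = 0.30707 / (0.002433 + 0.000145) = 119.1 kN.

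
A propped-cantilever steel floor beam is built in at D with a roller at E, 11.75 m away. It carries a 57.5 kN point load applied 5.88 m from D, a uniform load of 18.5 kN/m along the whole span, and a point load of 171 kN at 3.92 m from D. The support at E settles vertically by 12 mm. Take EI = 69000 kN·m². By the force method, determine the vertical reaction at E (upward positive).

R_E = 123.4 kN

Take the reaction at E as the redundant and release it; the primary structure is a cantilever fixed at D.
Deflection at E on the released cantilever, summing each load's contribution:
  point load 57.5 at a = 5.88: Pa²(3L − a)/(6EI) = 9731/EI
  UDL 18.5: wL⁴/(8EI) = 44079/EI
  point load 171 at a = 3.92: Pa²(3L − a)/(6EI) = 13721/EI
  δ_0 = 67531/EI
Flexibility coefficient — unit upward force at E: δ_{EE} = L³/(3EI) = 540.7/EI.
With EI = 69000 kN·m²: δ_0 = 0.97871 m and δ_{EE} = 0.007837 m/kN.
Compatibility — the beam at E must follow the support down by 0.012 m: δ_0 − R_E·δ_{EE} = 0.012, so R_E = (0.97871 − 0.012)/0.007837 = 123.4 kN.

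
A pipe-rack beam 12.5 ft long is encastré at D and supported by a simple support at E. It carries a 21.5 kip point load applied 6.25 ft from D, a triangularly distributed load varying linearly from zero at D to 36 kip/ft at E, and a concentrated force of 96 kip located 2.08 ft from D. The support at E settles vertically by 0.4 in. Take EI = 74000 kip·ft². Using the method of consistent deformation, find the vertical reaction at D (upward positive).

Choose R_E as the redundant. The primary structure is the cantilever fixed at D.
Downward deflection at the released point E due to the loads:
  point load 21.5 at a = 6.25: Pa²(3L − a)/(6EI) = 4374/EI
  triangular load, peak 36 at the free end: 11w₀L⁴/(120EI) = 80566/EI
  point load 96 at a = 2.08: Pa²(3L − a)/(6EI) = 2452/EI
  δ_0 = 87392/EI
Flexibility coefficient — unit upward force at E: δ_{EE} = L³/(3EI) = 651/EI.
With EI = 74000 kip·ft²: δ_0 = 1.181 ft and δ_{EE} = 0.008798 ft/kip.
Compatibility — the beam at E must follow the support down by 0.03333 ft: δ_0 − R_E·δ_{EE} = 0.03333, so R_E = (1.181 − 0.03333)/0.008798 = 130.4 kip.
Vertical equilibrium: R_D = ΣP − R_E = 342.5 − 130.4 = 212.1 kip.

R_D = 212.1 kip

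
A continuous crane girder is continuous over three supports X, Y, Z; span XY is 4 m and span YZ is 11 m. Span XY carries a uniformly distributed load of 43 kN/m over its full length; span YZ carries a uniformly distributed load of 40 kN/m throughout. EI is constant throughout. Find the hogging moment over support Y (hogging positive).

Take M_Y as the redundant. Released structure: two simple spans XY and YZ with a hinge at Y.
End slopes at the hinge Y, treating each span as simply supported:
  span XY: UDL 43: wL³/(24EI) = 114.7/EI
  span YZ: UDL 40: wL³/(24EI) = 2218/EI
  relative rotation θ_0 = (114.7 + 2218)/EI = 2333/EI
A unit hogging moment at Y produces rotation L₁/(3EI) + L₂/(3EI) = 5/EI.
Compatibility: M_Y·(L₁+L₂)/(3EI) = θ_0, giving M_Y = 466.6 kN·m (hogging).

M_Y = 466.6 kN·m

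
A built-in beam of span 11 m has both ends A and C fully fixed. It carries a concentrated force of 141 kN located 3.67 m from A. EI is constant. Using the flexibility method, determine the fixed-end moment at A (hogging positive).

Take the two fixed-end moments M_A, M_C as redundants; the released structure is the simple span AC.
Simple-span end rotations at A and C under the given loads:
  at A: point load 141 at a = 3.67: Pab(L + b)/(6LEI) = 1053/EI
  at C: point load 141 at a = 3.67: Pab(L + a)/(6LEI) = 843.1/EI
  θ_A0 = 1053/EI,  θ_C0 = 843.1/EI
Flexibility coefficients: a unit moment at one end gives L/(3EI) there and L/(6EI) at the far end, so f₁₁ = f₂₂ = 3.667/EI and f₁₂ = f₂₁ = 1.833/EI.
Compatibility — zero rotation at each built-in end:
  3.667 M_A + 1.833 M_C = 1053
  1.833 M_A + 3.667 M_C = 843.1
Solving the pair gives M_A = 229.8 kN·m and M_C = 115 kN·m (hogging).

M_A = 229.8 kN·m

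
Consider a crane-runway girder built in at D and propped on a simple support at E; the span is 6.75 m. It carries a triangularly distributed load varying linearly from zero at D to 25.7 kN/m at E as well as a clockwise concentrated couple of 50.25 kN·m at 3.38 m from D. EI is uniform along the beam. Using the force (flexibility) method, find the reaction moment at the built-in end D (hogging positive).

M_D = 61.97 kN·m

Remove the prop at E; the released (primary) structure is a cantilever built in at D.
Primary-structure tip deflection at E by superposition:
  triangular load, peak 25.7 at the free end: 11w₀L⁴/(120EI) = 4891/EI
  clockwise couple 50.25 at a = 3.38: M₀a(2L − a)/(2EI) = 859.4/EI
  δ_0 = 5750/EI
Flexibility coefficient — unit upward force at E: δ_{EE} = L³/(3EI) = 102.5/EI.
Compatibility at E: δ_0 − R_E·δ_{EE} = 0, so R_E = 5750/102.5 = 56.09 kN.
Moment equilibrium about D: M_D = Σ(load moments about D) − R_E·L = 440.6 − 56.09×6.75 = 61.97 kN·m.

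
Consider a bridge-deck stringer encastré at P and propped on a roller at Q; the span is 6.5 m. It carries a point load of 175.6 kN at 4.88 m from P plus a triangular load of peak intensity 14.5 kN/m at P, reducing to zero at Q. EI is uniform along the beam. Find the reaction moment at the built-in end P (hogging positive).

M_P = 174.2 kN·m

Remove the prop at Q; the released (primary) structure is a cantilever built in at P.
Primary-structure tip deflection at Q by superposition:
  point load 175.6 at a = 4.88: Pa²(3L − a)/(6EI) = 10190/EI
  triangular load, peak 14.5 at the fixed end: w₀L⁴/(30EI) = 862.8/EI
  δ_0 = 11052/EI
Flexibility coefficient — unit upward force at Q: δ_{QQ} = L³/(3EI) = 91.54/EI.
The prop prevents deflection at Q: R_Q = δ_0/δ_{QQ} = 11052/91.54 = 120.7 kN.
Moment equilibrium about P: M_P = Σ(load moments about P) − R_Q·L = 959 − 120.7×6.5 = 174.2 kN·m.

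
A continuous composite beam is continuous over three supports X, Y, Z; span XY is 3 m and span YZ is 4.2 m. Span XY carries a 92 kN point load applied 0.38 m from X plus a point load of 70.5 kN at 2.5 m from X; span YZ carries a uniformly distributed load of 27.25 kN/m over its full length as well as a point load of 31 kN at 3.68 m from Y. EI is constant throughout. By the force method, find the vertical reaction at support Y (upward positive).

R_Y = 164.6 kN

Take M_Y as the redundant. Released structure: two simple spans XY and YZ with a hinge at Y.
End slopes at the hinge Y, treating each span as simply supported:
  span XY: point load 92 at a = 0.38: Pab(L + a)/(6LEI) = 17.2/EI
  span XY: point load 70.5 at a = 2.5: Pab(L + a)/(6LEI) = 26.93/EI
  span YZ: UDL 27.25: wL³/(24EI) = 84.12/EI
  span YZ: point load 31 at a = 3.68: Pab(L + b)/(6LEI) = 11.11/EI
  relative rotation θ_0 = (44.13 + 95.23)/EI = 139.4/EI
A unit hogging moment at Y produces rotation L₁/(3EI) + L₂/(3EI) = 2.4/EI.
Compatibility: M_Y·(L₁+L₂)/(3EI) = θ_0, giving M_Y = 58.07 kN·m (hogging).
Span XY, ΣM about X with M_Y applied at Y: R_Y^{XY}·3 = 211.2 + 58.07, so R_Y^{XY} = 89.76 kN and R_X = 162.5 − 89.76 = 72.74 kN.
Span YZ, ΣM about Z: R_Y^{YZ}·4.2 = 256.5 + 58.07, so R_Y^{YZ} = 74.89 kN and R_Z = 145.4 − 74.89 = 70.56 kN.
R_Y = 89.76 + 74.89 = 164.6 kN.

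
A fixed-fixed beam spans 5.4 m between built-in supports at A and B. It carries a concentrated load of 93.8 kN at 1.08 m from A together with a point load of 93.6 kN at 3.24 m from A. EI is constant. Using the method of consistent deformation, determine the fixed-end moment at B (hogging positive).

M_B = 88.99 kN·m

Take the two fixed-end moments M_A, M_B as redundants; the released structure is the simple span AB.
Simple-span end rotations at A and B under the given loads:
  at A: point load 93.8 at a = 1.08: Pab(L + b)/(6LEI) = 131.3/EI
  at B: point load 93.8 at a = 1.08: Pab(L + a)/(6LEI) = 87.53/EI
  at A: point load 93.6 at a = 3.24: Pab(L + b)/(6LEI) = 152.8/EI
  at B: point load 93.6 at a = 3.24: Pab(L + a)/(6LEI) = 174.7/EI
  θ_A0 = 284.1/EI,  θ_B0 = 262.2/EI
Flexibility coefficients: a unit moment at one end gives L/(3EI) there and L/(6EI) at the far end, so f₁₁ = f₂₂ = 1.8/EI and f₁₂ = f₂₁ = 0.9/EI.
Compatibility — zero rotation at each built-in end:
  1.8 M_A + 0.9 M_B = 284.1
  0.9 M_A + 1.8 M_B = 262.2
Solving the pair gives M_A = 113.4 kN·m and M_B = 88.99 kN·m (hogging).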